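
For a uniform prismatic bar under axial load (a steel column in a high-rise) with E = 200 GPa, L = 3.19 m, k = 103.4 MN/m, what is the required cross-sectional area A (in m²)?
Model: a uniform prismatic bar under axial load, so k = (A·E) / L.
Solve for A: A = (k·L) / E.
Convert to SI units:
  E = 200 GPa = 2 × 10¹¹ Pa
  k = 103.4 MN/m = 1.034 × 10⁸ N/m
Substitute:
  A = ((1.034 × 10⁸) × 3.19) / (2 × 10¹¹)
  A = 0.001649 m²
Final answer: A = 0.001649 m²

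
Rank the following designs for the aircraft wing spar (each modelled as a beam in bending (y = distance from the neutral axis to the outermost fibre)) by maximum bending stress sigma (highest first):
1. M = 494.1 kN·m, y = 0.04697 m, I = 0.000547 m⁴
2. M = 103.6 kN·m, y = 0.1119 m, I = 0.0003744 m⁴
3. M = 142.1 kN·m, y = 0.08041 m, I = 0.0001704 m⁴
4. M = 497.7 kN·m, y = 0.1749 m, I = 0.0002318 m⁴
Model: a beam in bending (y = distance from the neutral axis to the outermost fibre), so sigma = (M·y) / I (SI units).
  Case 1: sigma = (494100 × 0.04697) / 0.000547 = 4.243 × 10⁷ Pa = 42.43 MPa
  Case 2: sigma = (103600 × 0.1119) / 0.0003744 = 3.096 × 10⁷ Pa = 30.96 MPa
  Case 3: sigma = (142100 × 0.08041) / 0.0001704 = 6.706 × 10⁷ Pa = 67.06 MPa
  Case 4: sigma = (497700 × 0.1749) / 0.0002318 = 3.755 × 10⁸ Pa = 375.5 MPa
Ordering: 375.5 MPa (case 4) > 67.06 MPa (case 3) > 42.43 MPa (case 1) > 30.96 MPa (case 2)
Final answer: 4, 3, 1, 2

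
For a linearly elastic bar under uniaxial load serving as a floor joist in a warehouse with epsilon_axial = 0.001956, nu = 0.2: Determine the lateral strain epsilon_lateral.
Model: a linearly elastic bar under uniaxial load, so epsilon_lateral = -nu·epsilon_axial.
Substitute:
  epsilon_lateral = -(0.2 × 0.001956)
  epsilon_lateral = -0.0003912
Final answer: epsilon_lateral = -0.0003912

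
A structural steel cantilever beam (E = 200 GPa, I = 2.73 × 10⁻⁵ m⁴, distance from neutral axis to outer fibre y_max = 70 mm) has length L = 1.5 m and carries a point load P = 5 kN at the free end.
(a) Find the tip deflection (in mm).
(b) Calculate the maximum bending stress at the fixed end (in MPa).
(a) Tip deflection of a cantilever with an end point load: δ = P·L^3 / (3·E·I). Convert P = 5 kN = 5000 N, E = 200 GPa = 2 × 10¹¹ Pa.
  δ = (5000 × 1.5^3) / (3 × (2 × 10¹¹) × (2.73 × 10⁻⁵)) = 0.00103 m = 1.03 mm
(b) Maximum bending moment at the fixed end: M = P·L = 5000 × 1.5 = 7500 N·m. Convert y_max = 70 mm = 0.07 m.
  σ = M·y_max / I = (7500 × 0.07) / (2.73 × 10⁻⁵) = 1.923 × 10⁷ Pa = 19.23 MPa
Final answer: (a) δ = 1.03 mm, (b) σ = 19.23 MPa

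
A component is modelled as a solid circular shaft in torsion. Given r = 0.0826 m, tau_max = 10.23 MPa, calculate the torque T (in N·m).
Model: a solid circular shaft in torsion, so tau_max = (2·T) / (π·r^3).
Solve for T: T = (π·tau_max·r^3) / 2.
Convert to SI units:
  tau_max = 10.23 MPa = 1.023 × 10⁷ Pa
Substitute:
  T = (π × (1.023 × 10⁷) × 0.0826^3) / 2
  T = 9056 N·m
Final answer: T = 9056 N·m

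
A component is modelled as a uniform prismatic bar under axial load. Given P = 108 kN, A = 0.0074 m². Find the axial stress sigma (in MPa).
Model: a uniform prismatic bar under axial load, so sigma = P / A.
Convert to SI units:
  P = 108 kN = 108000 N
Substitute:
  sigma = 108000 / 0.0074
  sigma = 1.459 × 10⁷ Pa
Convert: sigma = 1.459 × 10⁷ Pa = 14.59 MPa
Final answer: sigma = 14.59 MPa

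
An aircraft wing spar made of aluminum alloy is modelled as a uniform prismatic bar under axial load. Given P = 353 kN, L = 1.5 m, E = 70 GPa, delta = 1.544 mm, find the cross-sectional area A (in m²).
Model: a uniform prismatic bar under axial load, so delta = (P·L) / (A·E).
Solve for A: A = (P·L) / (delta·E).
Convert to SI units:
  P = 353 kN = 353000 N
  E = 70 GPa = 7 × 10¹⁰ Pa
  delta = 1.544 mm = 0.001544 m
Substitute:
  A = (353000 × 1.5) / (0.001544 × (7 × 10¹⁰))
  A = 0.004899 m²
Final answer: A = 0.004899 m²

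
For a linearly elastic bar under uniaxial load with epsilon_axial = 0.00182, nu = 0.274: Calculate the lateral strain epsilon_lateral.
Model: a linearly elastic bar under uniaxial load, so epsilon_lateral = -nu·epsilon_axial.
Substitute:
  epsilon_lateral = -(0.274 × 0.00182)
  epsilon_lateral = -0.0004987
Final answer: epsilon_lateral = -0.0004987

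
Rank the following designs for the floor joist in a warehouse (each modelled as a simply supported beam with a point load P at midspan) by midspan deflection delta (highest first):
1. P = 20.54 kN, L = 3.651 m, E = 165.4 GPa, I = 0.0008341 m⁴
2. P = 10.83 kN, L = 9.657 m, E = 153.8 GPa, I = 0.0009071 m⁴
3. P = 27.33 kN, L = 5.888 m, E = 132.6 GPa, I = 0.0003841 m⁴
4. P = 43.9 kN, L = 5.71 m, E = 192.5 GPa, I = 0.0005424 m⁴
Model: a simply supported beam with a point load P at midspan, so delta = (P·L^3) / (48·E·I) (SI units).
  Case 1: delta = (20540 × 3.651^3) / (48 × (1.654 × 10¹¹) × 0.0008341) = 0.000151 m = 0.151 mm
  Case 2: delta = (10830 × 9.657^3) / (48 × (1.538 × 10¹¹) × 0.0009071) = 0.001456 m = 1.456 mm
  Case 3: delta = (27330 × 5.888^3) / (48 × (1.326 × 10¹¹) × 0.0003841) = 0.002282 m = 2.282 mm
  Case 4: delta = (43900 × 5.71^3) / (48 × (1.925 × 10¹¹) × 0.0005424) = 0.001631 m = 1.631 mm
Ordering: 2.282 mm (case 3) > 1.631 mm (case 4) > 1.456 mm (case 2) > 0.151 mm (case 1)
Final answer: 3, 4, 2, 1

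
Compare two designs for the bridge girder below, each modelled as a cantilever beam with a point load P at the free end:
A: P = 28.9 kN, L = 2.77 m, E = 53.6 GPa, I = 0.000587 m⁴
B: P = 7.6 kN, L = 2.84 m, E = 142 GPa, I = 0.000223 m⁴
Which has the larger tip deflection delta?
Model: a cantilever beam with a point load P at the free end, so delta = (P·L^3) / (3·E·I) (SI units).
  A: delta = (28900 × 2.77^3) / (3 × (5.36 × 10¹⁰) × 0.000587) = 0.006507 m = 6.507 mm
  B: delta = (7600 × 2.84^3) / (3 × (1.42 × 10¹¹) × 0.000223) = 0.001833 m = 1.833 mm
6.507 mm > 1.833 mm, so A is larger.
Final answer: A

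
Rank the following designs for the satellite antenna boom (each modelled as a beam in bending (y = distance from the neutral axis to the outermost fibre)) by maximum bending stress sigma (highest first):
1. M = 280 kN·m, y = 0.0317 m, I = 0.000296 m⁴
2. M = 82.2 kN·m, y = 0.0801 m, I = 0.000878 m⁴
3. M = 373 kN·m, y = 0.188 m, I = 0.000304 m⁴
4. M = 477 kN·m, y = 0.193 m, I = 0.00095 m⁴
Model: a beam in bending (y = distance from the neutral axis to the outermost fibre), so sigma = (M·y) / I (SI units).
  Case 1: sigma = (280000 × 0.0317) / 0.000296 = 2.999 × 10⁷ Pa = 29.99 MPa
  Case 2: sigma = (82200 × 0.0801) / 0.000878 = 7.499 × 10⁶ Pa = 7.499 MPa
  Case 3: sigma = (373000 × 0.188) / 0.000304 = 2.307 × 10⁸ Pa = 230.7 MPa
  Case 4: sigma = (477000 × 0.193) / 0.00095 = 9.691 × 10⁷ Pa = 96.91 MPa
Ordering: 230.7 MPa (case 3) > 96.91 MPa (case 4) > 29.99 MPa (case 1) > 7.499 MPa (case 2)
Final answer: 3, 4, 1, 2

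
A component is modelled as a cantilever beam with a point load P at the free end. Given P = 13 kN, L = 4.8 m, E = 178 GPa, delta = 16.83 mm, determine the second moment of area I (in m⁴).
Model: a cantilever beam with a point load P at the free end, so delta = (P·L^3) / (3·E·I).
Solve for I: I = (P·L^3) / (3·delta·E).
Convert to SI units:
  P = 13 kN = 13000 N
  E = 178 GPa = 1.78 × 10¹¹ Pa
  delta = 16.83 mm = 0.01683 m
Substitute:
  I = (13000 × 4.8^3) / (3 × 0.01683 × (1.78 × 10¹¹))
  I = 0.00016 m⁴
Final answer: I = 0.00016 m⁴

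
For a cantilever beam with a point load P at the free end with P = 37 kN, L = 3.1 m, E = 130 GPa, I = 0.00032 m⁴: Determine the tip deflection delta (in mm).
Model: a cantilever beam with a point load P at the free end, so delta = (P·L^3) / (3·E·I).
Convert to SI units:
  P = 37 kN = 37000 N
  E = 130 GPa = 1.3 × 10¹¹ Pa
Substitute:
  delta = (37000 × 3.1^3) / (3 × (1.3 × 10¹¹) × 0.00032)
  delta = 0.008832 m
Convert: delta = 0.008832 m = 8.832 mm
Final answer: delta = 8.832 mm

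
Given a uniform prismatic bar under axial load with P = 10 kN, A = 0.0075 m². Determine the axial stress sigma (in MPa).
Model: a uniform prismatic bar under axial load, so sigma = P / A.
Convert to SI units:
  P = 10 kN = 10000 N
Substitute:
  sigma = 10000 / 0.0075
  sigma = 1.333 × 10⁶ Pa
Convert: sigma = 1.333 × 10⁶ Pa = 1.333 MPa
Final answer: sigma = 1.333 MPa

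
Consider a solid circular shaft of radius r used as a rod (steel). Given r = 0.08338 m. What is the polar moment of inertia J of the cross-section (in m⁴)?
Model: a solid circular shaft of radius r, so J = (π·r^4) / 2.
Substitute:
  J = (π × 0.08338^4) / 2
  J = 7.592 × 10⁻⁵ m⁴
Final answer: J = 7.592 × 10⁻⁵ m⁴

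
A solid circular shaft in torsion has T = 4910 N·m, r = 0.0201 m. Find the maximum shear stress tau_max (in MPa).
Model: a solid circular shaft in torsion, so tau_max = (2·T) / (π·r^3).
Substitute:
  tau_max = (2 × 4910) / (π × 0.0201^3)
  tau_max = 3.849 × 10⁸ Pa
Convert: tau_max = 3.849 × 10⁸ Pa = 384.9 MPa
Final answer: tau_max = 384.9 MPa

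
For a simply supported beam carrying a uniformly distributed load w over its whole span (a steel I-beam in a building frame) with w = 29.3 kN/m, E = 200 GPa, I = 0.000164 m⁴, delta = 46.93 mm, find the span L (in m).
Model: a simply supported beam carrying a uniformly distributed load w over its whole span, so delta = (5·w·L^4) / (384·E·I).
Solve for L: L = ((384·delta·E·I) / (5·w))^(1/4).
Convert to SI units:
  w = 29.3 kN/m = 29300 N/m
  E = 200 GPa = 2 × 10¹¹ Pa
  delta = 46.93 mm = 0.04693 m
Substitute:
  L = ((384 × 0.04693 × (2 × 10¹¹) × 0.000164) / (5 × 29300))^(1/4)
  L = 7.97 m
Final answer: L = 7.97 m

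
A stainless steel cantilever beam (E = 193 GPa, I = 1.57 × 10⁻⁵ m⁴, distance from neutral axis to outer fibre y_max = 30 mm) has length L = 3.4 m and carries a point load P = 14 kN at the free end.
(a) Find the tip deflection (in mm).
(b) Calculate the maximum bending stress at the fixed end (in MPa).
(a) Tip deflection of a cantilever with an end point load: δ = P·L^3 / (3·E·I). Convert P = 14 kN = 14000 N, E = 193 GPa = 1.93 × 10¹¹ Pa.
  δ = (14000 × 3.4^3) / (3 × (1.93 × 10¹¹) × (1.57 × 10⁻⁵)) = 0.06053 m = 60.53 mm
(b) Maximum bending moment at the fixed end: M = P·L = 14000 × 3.4 = 47600 N·m. Convert y_max = 30 mm = 0.03 m.
  σ = M·y_max / I = (47600 × 0.03) / (1.57 × 10⁻⁵) = 9.096 × 10⁷ Pa = 90.96 MPa
Final answer: (a) δ = 60.53 mm, (b) σ = 90.96 MPa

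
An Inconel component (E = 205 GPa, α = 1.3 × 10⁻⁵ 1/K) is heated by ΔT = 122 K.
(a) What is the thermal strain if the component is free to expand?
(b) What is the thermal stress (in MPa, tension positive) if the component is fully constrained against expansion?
(a) Free thermal strain ε_th = α·ΔT = (1.3 × 10⁻⁵) × 122 = 0.001586
(b) Fully constrained, the expansion is suppressed, so σ = -E·α·ΔT. Convert E = 205 GPa = 2.05 × 10¹¹ Pa.
  σ = -(2.05 × 10¹¹) × (1.3 × 10⁻⁵) × 122 = -3.251 × 10⁸ Pa = -325.1 MPa (compressive)
Final answer: (a) ε_th = 0.001586, (b) σ = -325.1 MPa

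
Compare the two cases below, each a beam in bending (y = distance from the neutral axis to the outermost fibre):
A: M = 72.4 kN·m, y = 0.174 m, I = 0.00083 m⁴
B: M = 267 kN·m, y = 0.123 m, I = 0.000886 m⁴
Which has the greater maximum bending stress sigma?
Model: a beam in bending (y = distance from the neutral axis to the outermost fibre), so sigma = (M·y) / I (SI units).
  A: sigma = (72400 × 0.174) / 0.00083 = 1.518 × 10⁷ Pa = 15.18 MPa
  B: sigma = (267000 × 0.123) / 0.000886 = 3.707 × 10⁷ Pa = 37.07 MPa
37.07 MPa > 15.18 MPa, so B is larger.
Final answer: B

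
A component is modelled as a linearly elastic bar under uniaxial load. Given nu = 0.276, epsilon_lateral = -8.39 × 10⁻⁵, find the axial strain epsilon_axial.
Model: a linearly elastic bar under uniaxial load, so epsilon_lateral = -nu·epsilon_axial.
Solve for epsilon_axial: epsilon_axial = -epsilon_lateral / nu.
Substitute:
  epsilon_axial = -(-8.39 × 10⁻⁵) / 0.276
  epsilon_axial = 0.000304
Final answer: epsilon_axial = 0.000304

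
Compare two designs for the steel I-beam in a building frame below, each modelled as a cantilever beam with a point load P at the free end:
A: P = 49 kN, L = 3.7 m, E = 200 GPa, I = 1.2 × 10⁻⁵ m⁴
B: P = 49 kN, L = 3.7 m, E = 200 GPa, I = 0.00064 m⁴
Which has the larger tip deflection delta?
Model: a cantilever beam with a point load P at the free end, so delta = (P·L^3) / (3·E·I) (SI units).
  A: delta = (49000 × 3.7^3) / (3 × (2 × 10¹¹) × (1.2 × 10⁻⁵)) = 0.3447 m = 344.7 mm
  B: delta = (49000 × 3.7^3) / (3 × (2 × 10¹¹) × 0.00064) = 0.006464 m = 6.464 mm
344.7 mm > 6.464 mm, so A is larger.
Final answer: A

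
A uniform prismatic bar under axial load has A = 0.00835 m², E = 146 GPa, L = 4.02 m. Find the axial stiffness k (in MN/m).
Model: a uniform prismatic bar under axial load, so k = (A·E) / L.
Convert to SI units:
  E = 146 GPa = 1.46 × 10¹¹ Pa
Substitute:
  k = (0.00835 × (1.46 × 10¹¹)) / 4.02
  k = 3.033 × 10⁸ N/m
Convert: k = 3.033 × 10⁸ N/m = 303.3 MN/m
Final answer: k = 303.3 MN/m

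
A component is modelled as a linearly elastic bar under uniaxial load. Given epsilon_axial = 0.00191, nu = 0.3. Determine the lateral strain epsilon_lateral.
Model: a linearly elastic bar under uniaxial load, so epsilon_lateral = -nu·epsilon_axial.
Substitute:
  epsilon_lateral = -(0.3 × 0.00191)
  epsilon_lateral = -0.000573
Final answer: epsilon_lateral = -0.000573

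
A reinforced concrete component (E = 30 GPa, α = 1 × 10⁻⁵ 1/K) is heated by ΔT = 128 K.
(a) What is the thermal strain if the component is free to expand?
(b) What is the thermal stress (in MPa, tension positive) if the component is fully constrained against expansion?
(a) Free thermal strain ε_th = α·ΔT = (1 × 10⁻⁵) × 128 = 0.00128
(b) Fully constrained, the expansion is suppressed, so σ = -E·α·ΔT. Convert E = 30 GPa = 3 × 10¹⁰ Pa.
  σ = -(3 × 10¹⁰) × (1 × 10⁻⁵) × 128 = -3.84 × 10⁷ Pa = -38.4 MPa (compressive)
Final answer: (a) ε_th = 0.00128, (b) σ = -38.4 MPa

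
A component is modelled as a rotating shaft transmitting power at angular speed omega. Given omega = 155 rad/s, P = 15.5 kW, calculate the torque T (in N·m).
Model: a rotating shaft transmitting power at angular speed omega, so P = T·omega.
Solve for T: T = P / omega.
Convert to SI units:
  P = 15.5 kW = 15500 W
Substitute:
  T = 15500 / 155
  T = 100 N·m
Final answer: T = 100 N·m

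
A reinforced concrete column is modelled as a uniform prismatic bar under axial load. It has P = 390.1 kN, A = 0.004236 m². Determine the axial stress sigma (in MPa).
Model: a uniform prismatic bar under axial load, so sigma = P / A.
Convert to SI units:
  P = 390.1 kN = 390100 N
Substitute:
  sigma = 390100 / 0.004236
  sigma = 9.209 × 10⁷ Pa
Convert: sigma = 9.209 × 10⁷ Pa = 92.09 MPa
Final answer: sigma = 92.09 MPa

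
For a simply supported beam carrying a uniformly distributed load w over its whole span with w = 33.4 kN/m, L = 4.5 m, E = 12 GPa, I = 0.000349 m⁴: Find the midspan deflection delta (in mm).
Model: a simply supported beam carrying a uniformly distributed load w over its whole span, so delta = (5·w·L^4) / (384·E·I).
Convert to SI units:
  w = 33.4 kN/m = 33400 N/m
  E = 12 GPa = 1.2 × 10¹⁰ Pa
Substitute:
  delta = (5 × 33400 × 4.5^4) / (384 × (1.2 × 10¹⁰) × 0.000349)
  delta = 0.04258 m
Convert: delta = 0.04258 m = 42.58 mm
Final answer: delta = 42.58 mm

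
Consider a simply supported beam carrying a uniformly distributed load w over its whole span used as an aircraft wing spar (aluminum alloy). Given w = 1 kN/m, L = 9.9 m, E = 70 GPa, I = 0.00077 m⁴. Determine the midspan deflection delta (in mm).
Model: a simply supported beam carrying a uniformly distributed load w over its whole span, so delta = (5·w·L^4) / (384·E·I).
Convert to SI units:
  w = 1 kN/m = 1000 N/m
  E = 70 GPa = 7 × 10¹⁰ Pa
Substitute:
  delta = (5 × 1000 × 9.9^4) / (384 × (7 × 10¹⁰) × 0.00077)
  delta = 0.002321 m
Convert: delta = 0.002321 m = 2.321 mm
Final answer: delta = 2.321 mm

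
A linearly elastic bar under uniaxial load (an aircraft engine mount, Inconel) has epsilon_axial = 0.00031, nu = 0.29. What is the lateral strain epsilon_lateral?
Model: a linearly elastic bar under uniaxial load, so epsilon_lateral = -nu·epsilon_axial.
Substitute:
  epsilon_lateral = -(0.29 × 0.00031)
  epsilon_lateral = -8.99 × 10⁻⁵
Final answer: epsilon_lateral = -8.99 × 10⁻⁵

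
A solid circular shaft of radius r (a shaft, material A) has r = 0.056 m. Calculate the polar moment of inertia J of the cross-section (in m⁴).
Model: a solid circular shaft of radius r, so J = (π·r^4) / 2.
Substitute:
  J = (π × 0.056^4) / 2
  J = 1.545 × 10⁻⁵ m⁴
Final answer: J = 1.545 × 10⁻⁵ m⁴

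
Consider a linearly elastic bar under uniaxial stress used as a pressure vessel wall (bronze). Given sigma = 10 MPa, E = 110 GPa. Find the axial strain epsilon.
Model: a linearly elastic bar under uniaxial stress, so epsilon = sigma / E.
Convert to SI units:
  sigma = 10 MPa = 1 × 10⁷ Pa
  E = 110 GPa = 1.1 × 10¹¹ Pa
Substitute:
  epsilon = (1 × 10⁷) / (1.1 × 10¹¹)
  epsilon = 9.091 × 10⁻⁵
Final answer: epsilon = 9.091 × 10⁻⁵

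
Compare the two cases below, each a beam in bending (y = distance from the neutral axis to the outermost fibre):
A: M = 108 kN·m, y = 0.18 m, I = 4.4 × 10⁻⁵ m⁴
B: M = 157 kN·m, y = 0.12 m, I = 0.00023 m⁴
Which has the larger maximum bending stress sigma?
Model: a beam in bending (y = distance from the neutral axis to the outermost fibre), so sigma = (M·y) / I (SI units).
  A: sigma = (108000 × 0.18) / (4.4 × 10⁻⁵) = 4.418 × 10⁸ Pa = 441.8 MPa
  B: sigma = (157000 × 0.12) / 0.00023 = 8.191 × 10⁷ Pa = 81.91 MPa
441.8 MPa > 81.91 MPa, so A is larger.
Final answer: A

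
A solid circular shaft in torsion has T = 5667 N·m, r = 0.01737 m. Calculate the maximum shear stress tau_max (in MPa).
Model: a solid circular shaft in torsion, so tau_max = (2·T) / (π·r^3).
Substitute:
  tau_max = (2 × 5667) / (π × 0.01737^3)
  tau_max = 6.884 × 10⁸ Pa
Convert: tau_max = 6.884 × 10⁸ Pa = 688.4 MPa
Final answer: tau_max = 688.4 MPa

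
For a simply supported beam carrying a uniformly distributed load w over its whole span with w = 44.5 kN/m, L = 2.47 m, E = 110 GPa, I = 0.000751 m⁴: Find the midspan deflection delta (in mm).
Model: a simply supported beam carrying a uniformly distributed load w over its whole span, so delta = (5·w·L^4) / (384·E·I).
Convert to SI units:
  w = 44.5 kN/m = 44500 N/m
  E = 110 GPa = 1.1 × 10¹¹ Pa
Substitute:
  delta = (5 × 44500 × 2.47^4) / (384 × (1.1 × 10¹¹) × 0.000751)
  delta = 0.0002611 m
Convert: delta = 0.0002611 m = 0.2611 mm
Final answer: delta = 0.2611 mm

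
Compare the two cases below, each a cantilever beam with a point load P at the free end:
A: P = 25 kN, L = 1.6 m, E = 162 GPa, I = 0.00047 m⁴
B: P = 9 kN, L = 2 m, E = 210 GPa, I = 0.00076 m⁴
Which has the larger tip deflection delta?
Model: a cantilever beam with a point load P at the free end, so delta = (P·L^3) / (3·E·I) (SI units).
  A: delta = (25000 × 1.6^3) / (3 × (1.62 × 10¹¹) × 0.00047) = 0.0004483 m = 0.4483 mm
  B: delta = (9000 × 2^3) / (3 × (2.1 × 10¹¹) × 0.00076) = 0.0001504 m = 0.1504 mm
0.4483 mm > 0.1504 mm, so A is larger.
Final answer: A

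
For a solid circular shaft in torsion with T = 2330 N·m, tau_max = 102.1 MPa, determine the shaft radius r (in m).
Model: a solid circular shaft in torsion, so tau_max = (2·T) / (π·r^3).
Solve for r: r = ((2·T) / (π·tau_max))^(1/3).
Convert to SI units:
  tau_max = 102.1 MPa = 1.021 × 10⁸ Pa
Substitute:
  r = ((2 × 2330) / (π × (1.021 × 10⁸)))^(1/3)
  r = 0.0244 m
Final answer: r = 0.0244 m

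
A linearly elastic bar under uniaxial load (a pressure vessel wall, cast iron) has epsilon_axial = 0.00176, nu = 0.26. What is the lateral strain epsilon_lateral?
Model: a linearly elastic bar under uniaxial load, so epsilon_lateral = -nu·epsilon_axial.
Substitute:
  epsilon_lateral = -(0.26 × 0.00176)
  epsilon_lateral = -0.0004576
Final answer: epsilon_lateral = -0.0004576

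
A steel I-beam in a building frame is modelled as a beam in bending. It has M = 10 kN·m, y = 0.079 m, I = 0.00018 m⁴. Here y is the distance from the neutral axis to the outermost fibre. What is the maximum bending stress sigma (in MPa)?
Model: a beam in bending, so sigma = (M·y) / I.
Convert to SI units:
  M = 10 kN·m = 10000 N·m
Substitute:
  sigma = (10000 × 0.079) / 0.00018
  sigma = 4.389 × 10⁶ Pa
Convert: sigma = 4.389 × 10⁶ Pa = 4.389 MPa
Final answer: sigma = 4.389 MPa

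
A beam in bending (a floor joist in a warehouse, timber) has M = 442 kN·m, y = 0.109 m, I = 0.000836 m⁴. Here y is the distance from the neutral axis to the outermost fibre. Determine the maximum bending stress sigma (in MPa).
Model: a beam in bending, so sigma = (M·y) / I.
Convert to SI units:
  M = 442 kN·m = 442000 N·m
Substitute:
  sigma = (442000 × 0.109) / 0.000836
  sigma = 5.763 × 10⁷ Pa
Convert: sigma = 5.763 × 10⁷ Pa = 57.63 MPa
Final answer: sigma = 57.63 MPa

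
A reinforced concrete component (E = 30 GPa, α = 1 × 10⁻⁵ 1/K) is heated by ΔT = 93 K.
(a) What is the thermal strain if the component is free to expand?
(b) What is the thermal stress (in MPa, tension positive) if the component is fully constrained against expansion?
(a) Free thermal strain ε_th = α·ΔT = (1 × 10⁻⁵) × 93 = 0.00093
(b) Fully constrained, the expansion is suppressed, so σ = -E·α·ΔT. Convert E = 30 GPa = 3 × 10¹⁰ Pa.
  σ = -(3 × 10¹⁰) × (1 × 10⁻⁵) × 93 = -2.79 × 10⁷ Pa = -27.9 MPa (compressive)
Final answer: (a) ε_th = 0.00093, (b) σ = -27.9 MPa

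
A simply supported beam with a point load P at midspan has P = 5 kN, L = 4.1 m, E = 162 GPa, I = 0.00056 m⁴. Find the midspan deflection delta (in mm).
Model: a simply supported beam with a point load P at midspan, so delta = (P·L^3) / (48·E·I).
Convert to SI units:
  P = 5 kN = 5000 N
  E = 162 GPa = 1.62 × 10¹¹ Pa
Substitute:
  delta = (5000 × 4.1^3) / (48 × (1.62 × 10¹¹) × 0.00056)
  delta = 7.914 × 10⁻⁵ m
Convert: delta = 7.914 × 10⁻⁵ m = 0.07914 mm
Final answer: delta = 0.07914 mm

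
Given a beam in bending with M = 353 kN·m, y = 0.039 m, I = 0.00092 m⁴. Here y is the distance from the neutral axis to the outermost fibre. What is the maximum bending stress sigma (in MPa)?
Model: a beam in bending, so sigma = (M·y) / I.
Convert to SI units:
  M = 353 kN·m = 353000 N·m
Substitute:
  sigma = (353000 × 0.039) / 0.00092
  sigma = 1.496 × 10⁷ Pa
Convert: sigma = 1.496 × 10⁷ Pa = 14.96 MPa
Final answer: sigma = 14.96 MPa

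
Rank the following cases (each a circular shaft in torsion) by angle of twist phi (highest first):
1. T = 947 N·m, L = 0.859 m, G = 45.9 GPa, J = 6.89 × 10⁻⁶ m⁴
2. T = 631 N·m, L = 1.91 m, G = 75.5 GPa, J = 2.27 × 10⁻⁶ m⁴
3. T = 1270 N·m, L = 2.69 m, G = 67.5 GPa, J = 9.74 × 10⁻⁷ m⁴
Model: a circular shaft in torsion, so phi = (T·L) / (G·J) (SI units).
  Case 1: phi = (947 × 0.859) / ((4.59 × 10¹⁰) × (6.89 × 10⁻⁶)) = 0.002572 rad = 0.1474°
  Case 2: phi = (631 × 1.91) / ((7.55 × 10¹⁰) × (2.27 × 10⁻⁶)) = 0.007032 rad = 0.4029°
  Case 3: phi = (1270 × 2.69) / ((6.75 × 10¹⁰) × (9.74 × 10⁻⁷)) = 0.05196 rad = 2.977°
Ordering: 2.977° (case 3) > 0.4029° (case 2) > 0.1474° (case 1)
Final answer: 3, 2, 1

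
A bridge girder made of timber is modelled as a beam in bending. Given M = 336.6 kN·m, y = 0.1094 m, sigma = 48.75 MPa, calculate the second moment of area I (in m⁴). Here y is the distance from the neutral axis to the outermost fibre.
Model: a beam in bending, so sigma = (M·y) / I.
Solve for I: I = (M·y) / sigma.
Convert to SI units:
  M = 336.6 kN·m = 336600 N·m
  sigma = 48.75 MPa = 4.875 × 10⁷ Pa
Substitute:
  I = (336600 × 0.1094) / (4.875 × 10⁷)
  I = 0.0007554 m⁴
Final answer: I = 0.0007554 m⁴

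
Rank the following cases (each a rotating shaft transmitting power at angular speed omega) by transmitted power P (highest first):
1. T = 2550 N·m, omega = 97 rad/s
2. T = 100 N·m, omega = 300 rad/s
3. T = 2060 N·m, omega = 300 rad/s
Model: a rotating shaft transmitting power at angular speed omega, so P = T·omega (SI units).
  Case 1: P = 2550 × 97 = 247400 W = 247.4 kW
  Case 2: P = 100 × 300 = 30000 W = 30 kW
  Case 3: P = 2060 × 300 = 618000 W = 618 kW
Ordering: 618 kW (case 3) > 247.4 kW (case 1) > 30 kW (case 2)
Final answer: 3, 1, 2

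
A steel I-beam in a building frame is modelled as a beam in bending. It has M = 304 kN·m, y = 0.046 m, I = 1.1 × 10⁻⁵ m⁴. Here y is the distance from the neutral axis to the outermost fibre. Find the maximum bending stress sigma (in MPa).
Model: a beam in bending, so sigma = (M·y) / I.
Convert to SI units:
  M = 304 kN·m = 304000 N·m
Substitute:
  sigma = (304000 × 0.046) / (1.1 × 10⁻⁵)
  sigma = 1.271 × 10⁹ Pa
Convert: sigma = 1.271 × 10⁹ Pa = 1271 MPa
Final answer: sigma = 1271 MPa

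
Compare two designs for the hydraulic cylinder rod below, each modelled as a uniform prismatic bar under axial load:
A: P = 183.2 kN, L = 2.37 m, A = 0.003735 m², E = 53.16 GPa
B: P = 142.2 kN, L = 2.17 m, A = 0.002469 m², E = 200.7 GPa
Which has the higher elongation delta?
Model: a uniform prismatic bar under axial load, so delta = (P·L) / (A·E) (SI units).
  A: delta = (183200 × 2.37) / (0.003735 × (5.316 × 10¹⁰)) = 0.002187 m = 2.187 mm
  B: delta = (142200 × 2.17) / (0.002469 × (2.007 × 10¹¹)) = 0.0006227 m = 0.6227 mm
2.187 mm > 0.6227 mm, so A is larger.
Final answer: A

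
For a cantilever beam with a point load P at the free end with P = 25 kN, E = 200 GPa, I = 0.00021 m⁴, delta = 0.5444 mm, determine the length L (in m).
Model: a cantilever beam with a point load P at the free end, so delta = (P·L^3) / (3·E·I).
Solve for L: L = ((3·delta·E·I) / P)^(1/3).
Convert to SI units:
  P = 25 kN = 25000 N
  E = 200 GPa = 2 × 10¹¹ Pa
  delta = 0.5444 mm = 0.0005444 m
Substitute:
  L = ((3 × 0.0005444 × (2 × 10¹¹) × 0.00021) / 25000)^(1/3)
  L = 1.4 m
Final answer: L = 1.4 m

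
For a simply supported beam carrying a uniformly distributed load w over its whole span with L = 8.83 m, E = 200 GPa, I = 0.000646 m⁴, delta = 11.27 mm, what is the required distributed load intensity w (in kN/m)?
Model: a simply supported beam carrying a uniformly distributed load w over its whole span, so delta = (5·w·L^4) / (384·E·I).
Solve for w: w = (384·delta·E·I) / (5·L^4).
Convert to SI units:
  E = 200 GPa = 2 × 10¹¹ Pa
  delta = 11.27 mm = 0.01127 m
Substitute:
  w = (384 × 0.01127 × (2 × 10¹¹) × 0.000646) / (5 × 8.83^4)
  w = 18400 N/m
Convert: w = 18400 N/m = 18.4 kN/m
Final answer: w = 18.4 kN/m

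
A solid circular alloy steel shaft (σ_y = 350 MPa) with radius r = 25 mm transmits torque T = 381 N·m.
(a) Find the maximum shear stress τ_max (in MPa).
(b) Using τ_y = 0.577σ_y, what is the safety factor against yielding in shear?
(a) For a solid circular shaft, τ_max = T·r/J with J = π·r^4/2, i.e. τ_max = 2·T / (π·r^3). Convert r = 25 mm = 0.025 m.
  τ_max = (2 × 381) / (π × 0.025^3) = 1.552 × 10⁷ Pa = 15.52 MPa
(b) τ_y = 0.577 × 350 = 201.95 MPa
  SF = τ_y/τ_max = 201.95 / 15.52 = 13.01
Final answer: (a) τ_max = 15.52 MPa, (b) SF = 13.01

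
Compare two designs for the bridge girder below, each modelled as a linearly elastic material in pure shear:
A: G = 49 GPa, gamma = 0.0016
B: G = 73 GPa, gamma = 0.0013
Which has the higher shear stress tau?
Model: a linearly elastic material in pure shear, so tau = G·gamma (SI units).
  A: tau = (4.9 × 10¹⁰) × 0.0016 = 7.84 × 10⁷ Pa = 78.4 MPa
  B: tau = (7.3 × 10¹⁰) × 0.0013 = 9.49 × 10⁷ Pa = 94.9 MPa
94.9 MPa > 78.4 MPa, so B is larger.
Final answer: B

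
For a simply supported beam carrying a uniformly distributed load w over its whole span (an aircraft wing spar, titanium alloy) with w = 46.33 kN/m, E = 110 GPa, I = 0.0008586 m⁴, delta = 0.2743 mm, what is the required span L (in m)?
Model: a simply supported beam carrying a uniformly distributed load w over its whole span, so delta = (5·w·L^4) / (384·E·I).
Solve for L: L = ((384·delta·E·I) / (5·w))^(1/4).
Convert to SI units:
  w = 46.33 kN/m = 46330 N/m
  E = 110 GPa = 1.1 × 10¹¹ Pa
  delta = 0.2743 mm = 0.0002743 m
Substitute:
  L = ((384 × 0.0002743 × (1.1 × 10¹¹) × 0.0008586) / (5 × 46330))^(1/4)
  L = 2.56 m
Final answer: L = 2.56 m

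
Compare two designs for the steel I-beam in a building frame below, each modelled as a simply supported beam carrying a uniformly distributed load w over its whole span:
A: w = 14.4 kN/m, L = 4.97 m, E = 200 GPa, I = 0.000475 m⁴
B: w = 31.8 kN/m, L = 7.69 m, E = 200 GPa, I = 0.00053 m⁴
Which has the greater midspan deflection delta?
Model: a simply supported beam carrying a uniformly distributed load w over its whole span, so delta = (5·w·L^4) / (384·E·I) (SI units).
  A: delta = (5 × 14400 × 4.97^4) / (384 × (2 × 10¹¹) × 0.000475) = 0.001204 m = 1.204 mm
  B: delta = (5 × 31800 × 7.69^4) / (384 × (2 × 10¹¹) × 0.00053) = 0.01366 m = 13.66 mm
13.66 mm > 1.204 mm, so B is larger.
Final answer: B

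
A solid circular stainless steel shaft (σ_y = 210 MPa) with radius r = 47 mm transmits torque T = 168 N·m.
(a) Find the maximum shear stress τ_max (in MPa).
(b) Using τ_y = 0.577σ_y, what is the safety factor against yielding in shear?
(a) For a solid circular shaft, τ_max = T·r/J with J = π·r^4/2, i.e. τ_max = 2·T / (π·r^3). Convert r = 47 mm = 0.047 m.
  τ_max = (2 × 168) / (π × 0.047^3) = 1.03 × 10⁶ Pa = 1.03 MPa
(b) τ_y = 0.577 × 210 = 121.17 MPa
  SF = τ_y/τ_max = 121.17 / 1.03 = 117.6
Final answer: (a) τ_max = 1.03 MPa, (b) SF = 117.6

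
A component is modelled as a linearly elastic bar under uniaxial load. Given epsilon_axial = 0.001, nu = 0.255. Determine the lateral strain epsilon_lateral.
Model: a linearly elastic bar under uniaxial load, so epsilon_lateral = -nu·epsilon_axial.
Substitute:
  epsilon_lateral = -(0.255 × 0.001)
  epsilon_lateral = -0.000255
Final answer: epsilon_lateral = -0.000255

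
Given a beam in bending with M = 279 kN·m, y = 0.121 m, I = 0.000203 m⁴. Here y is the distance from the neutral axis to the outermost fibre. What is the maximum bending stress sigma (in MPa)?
Model: a beam in bending, so sigma = (M·y) / I.
Convert to SI units:
  M = 279 kN·m = 279000 N·m
Substitute:
  sigma = (279000 × 0.121) / 0.000203
  sigma = 1.663 × 10⁸ Pa
Convert: sigma = 1.663 × 10⁸ Pa = 166.3 MPa
Final answer: sigma = 166.3 MPa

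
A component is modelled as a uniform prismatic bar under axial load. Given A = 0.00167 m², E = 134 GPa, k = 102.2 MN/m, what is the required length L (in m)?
Model: a uniform prismatic bar under axial load, so k = (A·E) / L.
Solve for L: L = (A·E) / k.
Convert to SI units:
  E = 134 GPa = 1.34 × 10¹¹ Pa
  k = 102.2 MN/m = 1.022 × 10⁸ N/m
Substitute:
  L = (0.00167 × (1.34 × 10¹¹)) / (1.022 × 10⁸)
  L = 2.19 m
Final answer: L = 2.19 m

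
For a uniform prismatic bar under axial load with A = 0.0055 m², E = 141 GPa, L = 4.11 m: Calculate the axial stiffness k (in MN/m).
Model: a uniform prismatic bar under axial load, so k = (A·E) / L.
Convert to SI units:
  E = 141 GPa = 1.41 × 10¹¹ Pa
Substitute:
  k = (0.0055 × (1.41 × 10¹¹)) / 4.11
  k = 1.887 × 10⁸ N/m
Convert: k = 1.887 × 10⁸ N/m = 188.7 MN/m
Final answer: k = 188.7 MN/m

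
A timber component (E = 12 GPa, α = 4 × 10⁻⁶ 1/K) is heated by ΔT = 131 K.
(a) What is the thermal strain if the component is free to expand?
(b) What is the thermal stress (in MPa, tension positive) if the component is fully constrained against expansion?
(a) Free thermal strain ε_th = α·ΔT = (4 × 10⁻⁶) × 131 = 0.000524
(b) Fully constrained, the expansion is suppressed, so σ = -E·α·ΔT. Convert E = 12 GPa = 1.2 × 10¹⁰ Pa.
  σ = -(1.2 × 10¹⁰) × (4 × 10⁻⁶) × 131 = -6.288 × 10⁶ Pa = -6.288 MPa (compressive)
Final answer: (a) ε_th = 0.000524, (b) σ = -6.288 MPa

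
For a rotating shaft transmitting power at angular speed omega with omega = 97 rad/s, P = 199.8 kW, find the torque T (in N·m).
Model: a rotating shaft transmitting power at angular speed omega, so P = T·omega.
Solve for T: T = P / omega.
Convert to SI units:
  P = 199.8 kW = 199800 W
Substitute:
  T = 199800 / 97
  T = 2060 N·m
Final answer: T = 2060 N·m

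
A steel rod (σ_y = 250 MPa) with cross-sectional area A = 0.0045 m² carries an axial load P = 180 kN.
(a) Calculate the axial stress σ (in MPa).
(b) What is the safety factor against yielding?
(a) Axial stress σ = P/A. Convert P = 180 kN = 180000 N.
  σ = 180000 / 0.0045 = 4 × 10⁷ Pa = 40 MPa
(b) Safety factor SF = σ_y/σ = 250 / 40 = 6.25
Final answer: (a) σ = 40 MPa, (b) SF = 6.25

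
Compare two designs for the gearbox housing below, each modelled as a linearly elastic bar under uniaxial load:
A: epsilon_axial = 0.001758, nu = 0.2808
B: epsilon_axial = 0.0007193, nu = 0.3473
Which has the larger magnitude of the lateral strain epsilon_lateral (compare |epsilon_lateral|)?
Model: a linearly elastic bar under uniaxial load, so epsilon_lateral = -nu·epsilon_axial (SI units).
  A: epsilon_lateral = -(0.2808 × 0.001758) = -0.0004936
  B: epsilon_lateral = -(0.3473 × 0.0007193) = -0.0002498
|epsilon_lateral|: A = 0.0004936, B = 0.0002498, so A is larger in magnitude.
Final answer: A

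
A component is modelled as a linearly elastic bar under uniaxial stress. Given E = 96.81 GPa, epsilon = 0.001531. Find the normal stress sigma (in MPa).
Model: a linearly elastic bar under uniaxial stress, so sigma = E·epsilon.
Convert to SI units:
  E = 96.81 GPa = 9.681 × 10¹⁰ Pa
Substitute:
  sigma = (9.681 × 10¹⁰) × 0.001531
  sigma = 1.482 × 10⁸ Pa
Convert: sigma = 1.482 × 10⁸ Pa = 148.2 MPa
Final answer: sigma = 148.2 MPa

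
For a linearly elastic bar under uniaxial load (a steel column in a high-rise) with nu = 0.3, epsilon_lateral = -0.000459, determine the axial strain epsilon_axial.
Model: a linearly elastic bar under uniaxial load, so epsilon_lateral = -nu·epsilon_axial.
Solve for epsilon_axial: epsilon_axial = -epsilon_lateral / nu.
Substitute:
  epsilon_axial = -(-0.000459) / 0.3
  epsilon_axial = 0.00153
Final answer: epsilon_axial = 0.00153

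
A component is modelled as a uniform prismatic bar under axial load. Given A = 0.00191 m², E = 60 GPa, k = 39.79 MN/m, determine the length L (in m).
Model: a uniform prismatic bar under axial load, so k = (A·E) / L.
Solve for L: L = (A·E) / k.
Convert to SI units:
  E = 60 GPa = 6 × 10¹⁰ Pa
  k = 39.79 MN/m = 3.979 × 10⁷ N/m
Substitute:
  L = (0.00191 × (6 × 10¹⁰)) / (3.979 × 10⁷)
  L = 2.88 m
Final answer: L = 2.88 m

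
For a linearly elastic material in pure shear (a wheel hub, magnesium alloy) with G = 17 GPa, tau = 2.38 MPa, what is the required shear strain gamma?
Model: a linearly elastic material in pure shear, so tau = G·gamma.
Solve for gamma: gamma = tau / G.
Convert to SI units:
  G = 17 GPa = 1.7 × 10¹⁰ Pa
  tau = 2.38 MPa = 2.38 × 10⁶ Pa
Substitute:
  gamma = (2.38 × 10⁶) / (1.7 × 10¹⁰)
  gamma = 0.00014
Final answer: gamma = 0.00014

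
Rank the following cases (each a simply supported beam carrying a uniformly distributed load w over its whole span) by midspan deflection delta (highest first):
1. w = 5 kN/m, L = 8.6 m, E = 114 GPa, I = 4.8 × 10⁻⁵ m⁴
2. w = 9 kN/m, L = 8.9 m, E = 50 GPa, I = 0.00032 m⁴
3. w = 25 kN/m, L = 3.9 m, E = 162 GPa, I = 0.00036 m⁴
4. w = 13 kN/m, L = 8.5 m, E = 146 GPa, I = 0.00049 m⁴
Model: a simply supported beam carrying a uniformly distributed load w over its whole span, so delta = (5·w·L^4) / (384·E·I) (SI units).
  Case 1: delta = (5 × 5000 × 8.6^4) / (384 × (1.14 × 10¹¹) × (4.8 × 10⁻⁵)) = 0.06508 m = 65.08 mm
  Case 2: delta = (5 × 9000 × 8.9^4) / (384 × (5 × 10¹⁰) × 0.00032) = 0.04595 m = 45.95 mm
  Case 3: delta = (5 × 25000 × 3.9^4) / (384 × (1.62 × 10¹¹) × 0.00036) = 0.001291 m = 1.291 mm
  Case 4: delta = (5 × 13000 × 8.5^4) / (384 × (1.46 × 10¹¹) × 0.00049) = 0.01235 m = 12.35 mm
Ordering: 65.08 mm (case 1) > 45.95 mm (case 2) > 12.35 mm (case 4) > 1.291 mm (case 3)
Final answer: 1, 2, 4, 3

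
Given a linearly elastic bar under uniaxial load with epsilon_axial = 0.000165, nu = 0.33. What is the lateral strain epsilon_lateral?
Model: a linearly elastic bar under uniaxial load, so epsilon_lateral = -nu·epsilon_axial.
Substitute:
  epsilon_lateral = -(0.33 × 0.000165)
  epsilon_lateral = -5.445 × 10⁻⁵
Final answer: epsilon_lateral = -5.445 × 10⁻⁵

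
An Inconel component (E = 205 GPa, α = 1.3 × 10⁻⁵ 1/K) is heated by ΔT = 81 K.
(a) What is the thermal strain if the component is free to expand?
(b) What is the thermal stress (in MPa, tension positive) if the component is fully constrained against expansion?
(a) Free thermal strain ε_th = α·ΔT = (1.3 × 10⁻⁵) × 81 = 0.001053
(b) Fully constrained, the expansion is suppressed, so σ = -E·α·ΔT. Convert E = 205 GPa = 2.05 × 10¹¹ Pa.
  σ = -(2.05 × 10¹¹) × (1.3 × 10⁻⁵) × 81 = -2.159 × 10⁸ Pa = -215.9 MPa (compressive)
Final answer: (a) ε_th = 0.001053, (b) σ = -215.9 MPa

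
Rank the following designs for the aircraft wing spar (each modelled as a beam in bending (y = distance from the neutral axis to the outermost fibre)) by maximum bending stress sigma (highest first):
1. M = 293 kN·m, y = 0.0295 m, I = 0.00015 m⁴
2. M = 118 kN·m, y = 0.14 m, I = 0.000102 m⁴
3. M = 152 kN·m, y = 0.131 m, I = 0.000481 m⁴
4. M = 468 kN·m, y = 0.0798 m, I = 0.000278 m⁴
Model: a beam in bending (y = distance from the neutral axis to the outermost fibre), so sigma = (M·y) / I (SI units).
  Case 1: sigma = (293000 × 0.0295) / 0.00015 = 5.762 × 10⁷ Pa = 57.62 MPa
  Case 2: sigma = (118000 × 0.14) / 0.000102 = 1.62 × 10⁸ Pa = 162 MPa
  Case 3: sigma = (152000 × 0.131) / 0.000481 = 4.14 × 10⁷ Pa = 41.4 MPa
  Case 4: sigma = (468000 × 0.0798) / 0.000278 = 1.343 × 10⁸ Pa = 134.3 MPa
Ordering: 162 MPa (case 2) > 134.3 MPa (case 4) > 57.62 MPa (case 1) > 41.4 MPa (case 3)
Final answer: 2, 4, 1, 3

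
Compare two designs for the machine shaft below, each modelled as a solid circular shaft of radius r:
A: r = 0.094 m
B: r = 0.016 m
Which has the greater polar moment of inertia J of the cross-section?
Model: a solid circular shaft of radius r, so J = (π·r^4) / 2 (SI units).
  A: J = (π × 0.094^4) / 2 = 0.0001226 m⁴
  B: J = (π × 0.016^4) / 2 = 1.029 × 10⁻⁷ m⁴
0.0001226 m⁴ > 1.029 × 10⁻⁷ m⁴, so A is larger.
Final answer: A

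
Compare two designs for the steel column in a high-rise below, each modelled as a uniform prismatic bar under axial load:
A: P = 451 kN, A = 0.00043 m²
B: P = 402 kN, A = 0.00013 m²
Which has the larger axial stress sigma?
Model: a uniform prismatic bar under axial load, so sigma = P / A (SI units).
  A: sigma = 451000 / 0.00043 = 1.049 × 10⁹ Pa = 1049 MPa
  B: sigma = 402000 / 0.00013 = 3.092 × 10⁹ Pa = 3092 MPa
3092 MPa > 1049 MPa, so B is larger.
Final answer: B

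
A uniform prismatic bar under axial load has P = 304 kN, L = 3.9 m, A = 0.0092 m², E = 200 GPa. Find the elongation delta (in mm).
Model: a uniform prismatic bar under axial load, so delta = (P·L) / (A·E).
Convert to SI units:
  P = 304 kN = 304000 N
  E = 200 GPa = 2 × 10¹¹ Pa
Substitute:
  delta = (304000 × 3.9) / (0.0092 × (2 × 10¹¹))
  delta = 0.0006443 m
Convert: delta = 0.0006443 m = 0.6443 mm
Final answer: delta = 0.6443 mm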